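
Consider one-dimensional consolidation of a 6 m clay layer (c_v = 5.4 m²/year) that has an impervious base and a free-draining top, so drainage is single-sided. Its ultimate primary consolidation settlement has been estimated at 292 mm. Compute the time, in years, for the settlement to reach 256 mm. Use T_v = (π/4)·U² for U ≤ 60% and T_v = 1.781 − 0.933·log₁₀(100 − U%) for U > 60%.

t ≈ 5.09 years

Drainage path length: H_d = H = 6 m (single drainage).
U = S(t)/S_ult = 256/292 = 0.8767.
U > 60%: T_v = 1.781 − 0.933·log₁₀(100 − 87.671) = 0.76317.
t = T_v·H_d²/c_v = 0.76317×6²/5.4 = 5.088 years.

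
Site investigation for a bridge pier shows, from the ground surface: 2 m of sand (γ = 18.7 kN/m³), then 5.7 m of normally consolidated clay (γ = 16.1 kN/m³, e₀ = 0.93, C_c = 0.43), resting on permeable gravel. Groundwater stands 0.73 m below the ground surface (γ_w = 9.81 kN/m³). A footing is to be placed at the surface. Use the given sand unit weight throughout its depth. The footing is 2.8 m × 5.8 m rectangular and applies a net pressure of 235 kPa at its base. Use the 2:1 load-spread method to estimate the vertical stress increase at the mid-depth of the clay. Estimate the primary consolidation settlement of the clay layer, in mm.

Mid-depth of clay below the ground surface: z = 2 + 5.7/2 = 4.85 m.
Total vertical stress at mid-clay: σ_v = 18.7×2 + 16.1×2.85 = 83.285 kPa.
Pore pressure: u = 9.81×(4.85 − 0.73) = 40.417 kPa.
Initial effective stress: σ'_0 = σ_v − u = 83.285 − 40.417 = 42.868 kPa.
Stress increase at mid-clay by the 2:1 spreading method:
Δσ = qBL/((B+z)(L+z)) = 235×2.8×5.8/((2.8+4.85)(5.8+4.85)) = 46.843 kPa
Final effective stress: σ'_f = σ'_0 + Δσ = 42.868 + 46.843 = 89.711 kPa.
Normally consolidated clay, so the full stress increment lies on the virgin compression line:
S_c = C_c·H/(1+e₀)·log₁₀(σ'_f/σ'_0) = 0.43×5.7/(1+0.93)×log₁₀(89.711/42.868)
    = 1.2699 × 0.32071 = 0.4073 m

S_c ≈ 407 mm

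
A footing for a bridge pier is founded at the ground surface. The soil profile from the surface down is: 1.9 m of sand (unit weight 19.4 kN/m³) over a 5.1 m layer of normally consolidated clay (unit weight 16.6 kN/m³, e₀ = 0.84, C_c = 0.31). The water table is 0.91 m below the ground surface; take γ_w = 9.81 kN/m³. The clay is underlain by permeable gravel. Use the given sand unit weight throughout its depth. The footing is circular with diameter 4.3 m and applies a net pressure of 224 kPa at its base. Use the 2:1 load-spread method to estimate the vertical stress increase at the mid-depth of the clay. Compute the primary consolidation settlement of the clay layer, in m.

Mid-depth of clay below the ground surface: z = 1.9 + 5.1/2 = 4.45 m.
Total vertical stress at mid-clay: σ_v = 19.4×1.9 + 16.6×2.55 = 79.19 kPa.
Pore pressure: u = 9.81×(4.45 − 0.91) = 34.727 kPa.
Initial effective stress: σ'_0 = σ_v − u = 79.19 − 34.727 = 44.463 kPa.
Stress increase at mid-clay by the 2:1 spreading method:
Δσ ≈ qD²/(D+z)² = 224×4.3²/(4.3+4.45)² = 54.096 kPa
Final effective stress: σ'_f = σ'_0 + Δσ = 44.463 + 54.096 = 98.559 kPa.
Normally consolidated clay, so the full stress increment lies on the virgin compression line:
S_c = C_c·H/(1+e₀)·log₁₀(σ'_f/σ'_0) = 0.31×5.1/(1+0.84)×log₁₀(98.559/44.463)
    = 0.85924 × 0.3457 = 0.297 m

S_c ≈ 0.297 m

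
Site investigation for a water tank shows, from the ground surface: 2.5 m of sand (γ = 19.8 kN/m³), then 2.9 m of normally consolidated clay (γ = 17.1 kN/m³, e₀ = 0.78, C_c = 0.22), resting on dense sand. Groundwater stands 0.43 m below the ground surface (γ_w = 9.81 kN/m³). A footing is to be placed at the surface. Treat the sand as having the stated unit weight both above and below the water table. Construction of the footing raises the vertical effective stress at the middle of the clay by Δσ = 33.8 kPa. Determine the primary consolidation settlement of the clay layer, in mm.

S_c ≈ 95.8 mm

Mid-depth of clay below the ground surface: z = 2.5 + 2.9/2 = 3.95 m.
Total vertical stress at mid-clay: σ_v = 19.8×2.5 + 17.1×1.45 = 74.295 kPa.
Pore pressure: u = 9.81×(3.95 − 0.43) = 34.531 kPa.
Initial effective stress: σ'_0 = σ_v − u = 74.295 − 34.531 = 39.764 kPa.
Final effective stress: σ'_f = σ'_0 + Δσ = 39.764 + 33.8 = 73.564 kPa.
Normally consolidated clay, so the full stress increment lies on the virgin compression line:
S_c = C_c·H/(1+e₀)·log₁₀(σ'_f/σ'_0) = 0.22×2.9/(1+0.78)×log₁₀(73.564/39.764)
    = 0.35843 × 0.26718 = 0.09577 m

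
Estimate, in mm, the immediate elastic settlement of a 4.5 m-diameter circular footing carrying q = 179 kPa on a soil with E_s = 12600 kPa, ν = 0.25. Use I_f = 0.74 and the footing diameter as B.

S_e ≈ 44.4 mm

Immediate (elastic) settlement: S_e = q·B·(1−ν²)/E_s · I_f.
S_e = 179 × 4.5 × (1 − 0.25²) / 12600 × 0.74
    = 179 × 4.5 × 0.9375 / 12600 × 0.74
    = 0.04435 m = 44.35 mm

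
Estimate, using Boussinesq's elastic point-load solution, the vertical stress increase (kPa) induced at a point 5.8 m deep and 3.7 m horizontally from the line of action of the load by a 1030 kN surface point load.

Δσ_z ≈ 6.23 kPa

Boussinesq vertical stress below a point load on an elastic half-space:
Δσ_z = 3P/(2πz²) · [1 + (r/z)²]^(−5/2)
r/z = 3.7/5.8 = 0.63793; [1+(r/z)²]^(−5/2) = 0.42589.
Δσ_z = 3×1030/(2π×5.8²) × 0.42589 = 14.619 × 0.42589 = 6.226 kPa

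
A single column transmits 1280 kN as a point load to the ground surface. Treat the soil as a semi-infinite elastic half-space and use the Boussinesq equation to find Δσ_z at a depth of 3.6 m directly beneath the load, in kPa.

Boussinesq vertical stress below a point load on an elastic half-space:
Δσ_z = 3P/(2πz²) · [1 + (r/z)²]^(−5/2)
r/z = 0/3.6 = 0; [1+(r/z)²]^(−5/2) = 1.
Δσ_z = 3×1280/(2π×3.6²) × 1 = 47.157 × 1 = 47.16 kPa

Δσ_z ≈ 47.2 kPa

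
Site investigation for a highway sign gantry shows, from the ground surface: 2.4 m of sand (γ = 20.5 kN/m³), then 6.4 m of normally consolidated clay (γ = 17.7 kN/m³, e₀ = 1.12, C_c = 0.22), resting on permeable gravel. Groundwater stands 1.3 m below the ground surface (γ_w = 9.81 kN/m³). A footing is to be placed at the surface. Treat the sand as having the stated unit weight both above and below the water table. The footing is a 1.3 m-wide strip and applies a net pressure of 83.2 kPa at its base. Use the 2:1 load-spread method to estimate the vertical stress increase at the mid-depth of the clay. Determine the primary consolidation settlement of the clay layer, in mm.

Mid-depth of clay below the ground surface: z = 2.4 + 6.4/2 = 5.6 m.
Total vertical stress at mid-clay: σ_v = 20.5×2.4 + 17.7×3.2 = 105.84 kPa.
Pore pressure: u = 9.81×(5.6 − 1.3) = 42.183 kPa.
Initial effective stress: σ'_0 = σ_v − u = 105.84 − 42.183 = 63.657 kPa.
Stress increase at mid-clay by the 2:1 spreading method:
Δσ = qB/(B+z) = 83.2×1.3/(1.3+5.6) = 15.675 kPa
Final effective stress: σ'_f = σ'_0 + Δσ = 63.657 + 15.675 = 79.332 kPa.
Normally consolidated clay, so the full stress increment lies on the virgin compression line:
S_c = C_c·H/(1+e₀)·log₁₀(σ'_f/σ'_0) = 0.22×6.4/(1+1.12)×log₁₀(79.332/63.657)
    = 0.66415 × 0.095602 = 0.06349 m

S_c ≈ 63.5 mm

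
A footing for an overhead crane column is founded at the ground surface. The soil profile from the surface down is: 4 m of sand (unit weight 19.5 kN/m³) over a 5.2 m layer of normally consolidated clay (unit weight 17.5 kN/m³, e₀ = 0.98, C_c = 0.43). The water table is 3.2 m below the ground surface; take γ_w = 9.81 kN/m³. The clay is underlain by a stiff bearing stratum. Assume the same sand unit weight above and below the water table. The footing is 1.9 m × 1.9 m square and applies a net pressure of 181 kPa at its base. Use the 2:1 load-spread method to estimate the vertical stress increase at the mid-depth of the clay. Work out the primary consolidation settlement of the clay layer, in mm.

S_c ≈ 46.9 mm

Mid-depth of clay below the ground surface: z = 4 + 5.2/2 = 6.6 m.
Total vertical stress at mid-clay: σ_v = 19.5×4 + 17.5×2.6 = 123.5 kPa.
Pore pressure: u = 9.81×(6.6 − 3.2) = 33.354 kPa.
Initial effective stress: σ'_0 = σ_v − u = 123.5 − 33.354 = 90.146 kPa.
Stress increase at mid-clay by the 2:1 spreading method:
Δσ = qBL/((B+z)(L+z)) = 181×1.9×1.9/((1.9+6.6)(1.9+6.6)) = 9.0437 kPa
Final effective stress: σ'_f = σ'_0 + Δσ = 90.146 + 9.0437 = 99.19 kPa.
Normally consolidated clay, so the full stress increment lies on the virgin compression line:
S_c = C_c·H/(1+e₀)·log₁₀(σ'_f/σ'_0) = 0.43×5.2/(1+0.98)×log₁₀(99.19/90.146)
    = 1.1293 × 0.041521 = 0.04689 m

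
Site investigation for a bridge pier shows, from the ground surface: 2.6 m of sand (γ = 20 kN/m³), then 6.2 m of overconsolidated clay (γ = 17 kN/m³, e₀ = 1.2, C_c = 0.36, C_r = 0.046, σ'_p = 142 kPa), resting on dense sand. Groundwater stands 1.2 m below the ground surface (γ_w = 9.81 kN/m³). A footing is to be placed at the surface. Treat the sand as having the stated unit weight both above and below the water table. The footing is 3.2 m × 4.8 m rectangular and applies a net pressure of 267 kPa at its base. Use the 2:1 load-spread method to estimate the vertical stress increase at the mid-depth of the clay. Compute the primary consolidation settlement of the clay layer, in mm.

Mid-depth of clay below the ground surface: z = 2.6 + 6.2/2 = 5.7 m.
Total vertical stress at mid-clay: σ_v = 20×2.6 + 17×3.1 = 104.7 kPa.
Pore pressure: u = 9.81×(5.7 − 1.2) = 44.145 kPa.
Initial effective stress: σ'_0 = σ_v − u = 104.7 − 44.145 = 60.555 kPa.
Stress increase at mid-clay by the 2:1 spreading method:
Δσ = qBL/((B+z)(L+z)) = 267×3.2×4.8/((3.2+5.7)(4.8+5.7)) = 43.886 kPa
Final effective stress: σ'_f = 60.555 + 43.886 = 104.44 kPa.
σ'_f = 104.44 ≤ σ'_p = 142 kPa, so the clay remains overconsolidated and only the recompression index applies:
S_c = C_r·H/(1+e₀)·log₁₀(σ'_f/σ'_0) = 0.046×6.2/2.2×log₁₀(104.44/60.555)
    = 0.12964 × 0.23672 = 0.03069 m

S_c ≈ 30.7 mm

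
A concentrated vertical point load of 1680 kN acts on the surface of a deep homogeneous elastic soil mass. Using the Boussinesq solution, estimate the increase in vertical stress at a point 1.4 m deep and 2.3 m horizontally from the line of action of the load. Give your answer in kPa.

Δσ_z ≈ 15.6 kPa

Boussinesq vertical stress below a point load on an elastic half-space:
Δσ_z = 3P/(2πz²) · [1 + (r/z)²]^(−5/2)
r/z = 2.3/1.4 = 1.6429; [1+(r/z)²]^(−5/2) = 0.038001.
Δσ_z = 3×1680/(2π×1.4²) × 0.038001 = 409.26 × 0.038001 = 15.55 kPa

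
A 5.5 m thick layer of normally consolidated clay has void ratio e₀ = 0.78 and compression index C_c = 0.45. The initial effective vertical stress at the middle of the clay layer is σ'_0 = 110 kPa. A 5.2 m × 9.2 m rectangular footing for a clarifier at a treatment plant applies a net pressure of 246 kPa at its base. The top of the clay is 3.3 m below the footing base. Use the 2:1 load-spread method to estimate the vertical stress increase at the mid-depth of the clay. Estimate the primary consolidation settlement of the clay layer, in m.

S_c ≈ 0.293 m

Mid-depth of clay below the footing base: z = 3.3 + 5.5/2 = 6.05 m.
Stress increase at mid-clay by the 2:1 spreading method:
Δσ = qBL/((B+z)(L+z)) = 246×5.2×9.2/((5.2+6.05)(9.2+6.05)) = 68.597 kPa
Final effective stress: σ'_f = σ'_0 + Δσ = 110 + 68.597 = 178.6 kPa.
Normally consolidated clay, so the full stress increment lies on the virgin compression line:
S_c = C_c·H/(1+e₀)·log₁₀(σ'_f/σ'_0) = 0.45×5.5/(1+0.78)×log₁₀(178.6/110)
    = 1.3904 × 0.21049 = 0.2927 m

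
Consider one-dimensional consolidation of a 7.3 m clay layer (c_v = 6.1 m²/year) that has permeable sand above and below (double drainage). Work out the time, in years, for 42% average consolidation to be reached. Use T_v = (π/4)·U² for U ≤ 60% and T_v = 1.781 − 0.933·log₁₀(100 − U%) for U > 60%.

Drainage path length: H_d = H/2 = 3.65 m (double drainage).
U ≤ 60%: T_v = (π/4)·U² = (π/4)×0.42² = 0.13854.
t = T_v·H_d²/c_v = 0.13854×3.65²/6.1 = 0.3026 years.

t ≈ 0.303 years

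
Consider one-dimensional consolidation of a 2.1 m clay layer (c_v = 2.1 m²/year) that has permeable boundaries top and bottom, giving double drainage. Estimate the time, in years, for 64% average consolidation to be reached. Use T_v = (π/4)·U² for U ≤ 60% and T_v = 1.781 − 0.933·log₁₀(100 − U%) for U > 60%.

t ≈ 0.173 years

Drainage path length: H_d = H/2 = 1.05 m (double drainage).
U > 60%: T_v = 1.781 − 0.933·log₁₀(100 − 64) = 0.32897.
t = T_v·H_d²/c_v = 0.32897×1.05²/2.1 = 0.1727 years.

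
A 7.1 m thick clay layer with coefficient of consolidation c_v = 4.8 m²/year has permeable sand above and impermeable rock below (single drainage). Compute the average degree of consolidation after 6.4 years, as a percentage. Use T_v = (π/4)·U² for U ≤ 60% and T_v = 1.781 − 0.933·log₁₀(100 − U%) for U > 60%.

Drainage path length: H_d = H = 7.1 m (single drainage).
T_v = c_v·t/H_d² = 4.8×6.4/7.1² = 0.6094.
T_v = 0.6094 corresponds to the U > 60% branch:
U = 1 − 10^((1.781 − T_v)/0.933)/100 = 0.8198

U ≈ 82 %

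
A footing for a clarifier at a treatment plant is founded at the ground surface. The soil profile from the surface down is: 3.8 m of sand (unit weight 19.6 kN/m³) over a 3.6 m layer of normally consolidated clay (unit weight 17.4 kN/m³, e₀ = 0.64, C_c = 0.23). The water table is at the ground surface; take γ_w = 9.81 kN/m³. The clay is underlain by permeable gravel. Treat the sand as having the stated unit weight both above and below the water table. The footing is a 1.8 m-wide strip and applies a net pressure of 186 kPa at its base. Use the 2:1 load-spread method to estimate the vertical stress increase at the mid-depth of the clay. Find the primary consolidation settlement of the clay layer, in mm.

Mid-depth of clay below the ground surface: z = 3.8 + 3.6/2 = 5.6 m.
Total vertical stress at mid-clay: σ_v = 19.6×3.8 + 17.4×1.8 = 105.8 kPa.
Pore pressure: u = 9.81×(5.6 − 0) = 54.936 kPa.
Initial effective stress: σ'_0 = σ_v − u = 105.8 − 54.936 = 50.864 kPa.
Stress increase at mid-clay by the 2:1 spreading method:
Δσ = qB/(B+z) = 186×1.8/(1.8+5.6) = 45.243 kPa
Final effective stress: σ'_f = σ'_0 + Δσ = 50.864 + 45.243 = 96.107 kPa.
Normally consolidated clay, so the full stress increment lies on the virgin compression line:
S_c = C_c·H/(1+e₀)·log₁₀(σ'_f/σ'_0) = 0.23×3.6/(1+0.64)×log₁₀(96.107/50.864)
    = 0.50488 × 0.27634 = 0.1395 m

S_c ≈ 140 mm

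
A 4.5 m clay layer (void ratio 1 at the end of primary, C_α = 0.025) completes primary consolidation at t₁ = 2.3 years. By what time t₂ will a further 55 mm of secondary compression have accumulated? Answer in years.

t₂ ≈ 21.9 years

S_s = C_α·H/(1+e_p)·log₁₀(t₂/t₁) ⇒ log₁₀(t₂/t₁) = S_s·(1+e_p)/(C_α·H).
log₁₀(t₂/t₁) = 0.055 × (1+1) / (0.025×4.5) = 0.9778
t₂ = t₁ × 10^0.9778 = 2.3 × 9.501 = 21.85 years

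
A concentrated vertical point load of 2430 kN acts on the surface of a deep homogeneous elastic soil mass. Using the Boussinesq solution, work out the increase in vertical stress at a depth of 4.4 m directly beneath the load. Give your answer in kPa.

Δσ_z ≈ 59.9 kPa

Boussinesq vertical stress below a point load on an elastic half-space:
Δσ_z = 3P/(2πz²) · [1 + (r/z)²]^(−5/2)
r/z = 0/4.4 = 0; [1+(r/z)²]^(−5/2) = 1.
Δσ_z = 3×2430/(2π×4.4²) × 1 = 59.93 × 1 = 59.93 kPa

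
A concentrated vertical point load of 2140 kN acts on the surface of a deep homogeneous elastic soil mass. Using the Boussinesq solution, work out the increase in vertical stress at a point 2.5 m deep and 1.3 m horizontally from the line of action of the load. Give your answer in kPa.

Boussinesq vertical stress below a point load on an elastic half-space:
Δσ_z = 3P/(2πz²) · [1 + (r/z)²]^(−5/2)
r/z = 1.3/2.5 = 0.52; [1+(r/z)²]^(−5/2) = 0.54973.
Δσ_z = 3×2140/(2π×2.5²) × 0.54973 = 163.48 × 0.54973 = 89.87 kPa

Δσ_z ≈ 89.9 kPa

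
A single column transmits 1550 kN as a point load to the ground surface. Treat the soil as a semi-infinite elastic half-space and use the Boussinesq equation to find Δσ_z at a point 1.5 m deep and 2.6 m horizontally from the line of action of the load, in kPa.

Boussinesq vertical stress below a point load on an elastic half-space:
Δσ_z = 3P/(2πz²) · [1 + (r/z)²]^(−5/2)
r/z = 2.6/1.5 = 1.7333; [1+(r/z)²]^(−5/2) = 0.031163.
Δσ_z = 3×1550/(2π×1.5²) × 0.031163 = 328.92 × 0.031163 = 10.25 kPa

Δσ_z ≈ 10.3 kPa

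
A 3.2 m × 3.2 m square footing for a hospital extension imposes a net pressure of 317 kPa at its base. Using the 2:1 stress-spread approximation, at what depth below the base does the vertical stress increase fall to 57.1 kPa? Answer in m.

z ≈ 4.34 m

2:1 spreading — at depth z the loaded area has grown by z in each plan dimension:
qB²/(B+z)² = Δσ_z ⇒ z = B(√(q/Δσ_z) − 1) = 3.2×(√(317/57.1) − 1) = 4.34 m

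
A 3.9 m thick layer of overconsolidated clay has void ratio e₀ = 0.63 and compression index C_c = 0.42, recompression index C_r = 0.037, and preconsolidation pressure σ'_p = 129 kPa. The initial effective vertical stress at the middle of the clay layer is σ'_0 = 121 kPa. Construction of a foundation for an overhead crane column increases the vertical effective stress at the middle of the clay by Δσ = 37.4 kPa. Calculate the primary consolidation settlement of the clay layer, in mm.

S_c ≈ 92.1 mm

Final effective stress: σ'_f = 121 + 37.4 = 158.4 kPa.
σ'_f = 158.4 > σ'_p = 129 kPa, so the stress path crosses the preconsolidation pressure — recompression up to σ'_p, then virgin compression beyond:
S_c = H/(1+e₀)·[C_r·log₁₀(σ'_p/σ'_0) + C_c·log₁₀(σ'_f/σ'_p)]
    = 3.9/1.63 × [0.037×log₁₀(129/121) + 0.42×log₁₀(158.4/129)]
    = 2.3926 × [0.0010288 + 0.037449] = 0.09206 m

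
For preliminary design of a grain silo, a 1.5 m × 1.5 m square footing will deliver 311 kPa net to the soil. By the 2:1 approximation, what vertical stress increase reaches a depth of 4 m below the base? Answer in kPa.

Δσ_z ≈ 23.1 kPa

By the 2:1 method the load spreads at 1 horizontal : 2 vertical, so at depth z the loaded area has grown by z in each plan dimension:
Δσ = qBL/((B+z)(L+z)) = 311×1.5×1.5/((1.5+4)(1.5+4)) = 23.132 kPa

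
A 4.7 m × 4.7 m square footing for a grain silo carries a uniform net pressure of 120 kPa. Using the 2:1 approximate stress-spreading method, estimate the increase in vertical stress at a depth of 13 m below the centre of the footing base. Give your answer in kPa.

Δσ_z ≈ 8.46 kPa

By the 2:1 method the load spreads at 1 horizontal : 2 vertical, so at depth z the loaded area has grown by z in each plan dimension:
Δσ = qBL/((B+z)(L+z)) = 120×4.7×4.7/((4.7+13)(4.7+13)) = 8.4612 kPa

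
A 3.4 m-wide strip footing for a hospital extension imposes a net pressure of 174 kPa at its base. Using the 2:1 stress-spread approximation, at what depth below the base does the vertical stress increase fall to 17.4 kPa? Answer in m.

2:1 spreading — at depth z the loaded area has grown by z in each plan dimension:
qB/(B+z) = Δσ_z ⇒ z = qB/Δσ_z − B = 174×3.4/17.4 − 3.4 = 30.6 m

z ≈ 30.6 m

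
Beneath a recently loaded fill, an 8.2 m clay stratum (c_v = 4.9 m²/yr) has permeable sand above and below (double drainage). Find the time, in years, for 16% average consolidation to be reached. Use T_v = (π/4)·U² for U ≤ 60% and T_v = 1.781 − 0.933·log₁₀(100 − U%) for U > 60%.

t ≈ 0.069 years

Drainage path length: H_d = H/2 = 4.1 m (double drainage).
U ≤ 60%: T_v = (π/4)·U² = (π/4)×0.16² = 0.020106.
t = T_v·H_d²/c_v = 0.020106×4.1²/4.9 = 0.06898 years.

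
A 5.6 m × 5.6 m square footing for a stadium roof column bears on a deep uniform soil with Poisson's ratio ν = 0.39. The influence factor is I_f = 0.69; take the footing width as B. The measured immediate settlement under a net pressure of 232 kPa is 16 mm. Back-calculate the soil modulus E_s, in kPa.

S_e = q·B·(1−ν²)/E_s · I_f  ⇒  E_s = q·B·(1−ν²)·I_f / S_e.
E_s = 232 × 5.6 × 0.8479 × 0.69 / 0.016 = 47510 kPa

E_s ≈ 47500 kPa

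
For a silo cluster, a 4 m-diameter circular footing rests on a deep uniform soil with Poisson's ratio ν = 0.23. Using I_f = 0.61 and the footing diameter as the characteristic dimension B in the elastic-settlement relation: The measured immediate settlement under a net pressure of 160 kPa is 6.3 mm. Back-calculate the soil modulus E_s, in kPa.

E_s ≈ 58700 kPa

S_e = q·B·(1−ν²)/E_s · I_f  ⇒  E_s = q·B·(1−ν²)·I_f / S_e.
E_s = 160 × 4 × 0.9471 × 0.61 / 0.0063 = 58690 kPa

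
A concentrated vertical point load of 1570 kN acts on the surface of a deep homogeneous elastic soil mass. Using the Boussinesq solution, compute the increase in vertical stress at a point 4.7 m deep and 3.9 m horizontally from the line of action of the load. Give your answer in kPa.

Δσ_z ≈ 9.16 kPa

Boussinesq vertical stress below a point load on an elastic half-space:
Δσ_z = 3P/(2πz²) · [1 + (r/z)²]^(−5/2)
r/z = 3.9/4.7 = 0.82979; [1+(r/z)²]^(−5/2) = 0.26991.
Δσ_z = 3×1570/(2π×4.7²) × 0.26991 = 33.935 × 0.26991 = 9.159 kPa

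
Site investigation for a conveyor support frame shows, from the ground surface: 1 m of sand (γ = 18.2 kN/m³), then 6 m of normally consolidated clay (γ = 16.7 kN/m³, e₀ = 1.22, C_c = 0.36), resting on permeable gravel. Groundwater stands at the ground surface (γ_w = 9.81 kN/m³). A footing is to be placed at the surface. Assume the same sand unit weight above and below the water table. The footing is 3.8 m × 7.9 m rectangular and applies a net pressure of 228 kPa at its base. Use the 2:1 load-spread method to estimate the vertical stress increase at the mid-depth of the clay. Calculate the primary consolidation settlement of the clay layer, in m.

Mid-depth of clay below the ground surface: z = 1 + 6/2 = 4 m.
Total vertical stress at mid-clay: σ_v = 18.2×1 + 16.7×3 = 68.3 kPa.
Pore pressure: u = 9.81×(4 − 0) = 39.24 kPa.
Initial effective stress: σ'_0 = σ_v − u = 68.3 − 39.24 = 29.06 kPa.
Stress increase at mid-clay by the 2:1 spreading method:
Δσ = qBL/((B+z)(L+z)) = 228×3.8×7.9/((3.8+4)(7.9+4)) = 73.74 kPa
Final effective stress: σ'_f = σ'_0 + Δσ = 29.06 + 73.74 = 102.8 kPa.
Normally consolidated clay, so the full stress increment lies on the virgin compression line:
S_c = C_c·H/(1+e₀)·log₁₀(σ'_f/σ'_0) = 0.36×6/(1+1.22)×log₁₀(102.8/29.06)
    = 0.97297 × 0.5487 = 0.5339 m

S_c ≈ 0.534 m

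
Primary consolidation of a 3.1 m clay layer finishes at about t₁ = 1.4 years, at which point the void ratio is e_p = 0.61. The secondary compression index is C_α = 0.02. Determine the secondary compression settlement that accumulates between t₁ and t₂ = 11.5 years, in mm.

Secondary compression: S_s = C_α·H/(1+e_p)·log₁₀(t₂/t₁)
S_s = 0.02×3.1/(1+0.61)×log₁₀(11.5/1.4)
    = 0.03851 × 0.9146 = 0.03522 m

S_s ≈ 35.2 mm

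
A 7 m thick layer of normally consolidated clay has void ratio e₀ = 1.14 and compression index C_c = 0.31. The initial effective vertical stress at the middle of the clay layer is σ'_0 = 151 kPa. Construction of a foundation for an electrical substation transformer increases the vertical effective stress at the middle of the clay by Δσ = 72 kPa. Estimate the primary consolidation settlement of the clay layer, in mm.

Final effective stress: σ'_f = σ'_0 + Δσ = 151 + 72 = 223 kPa.
Normally consolidated clay, so the full stress increment lies on the virgin compression line:
S_c = C_c·H/(1+e₀)·log₁₀(σ'_f/σ'_0) = 0.31×7/(1+1.14)×log₁₀(223/151)
    = 1.014 × 0.16933 = 0.1717 m

S_c ≈ 172 mm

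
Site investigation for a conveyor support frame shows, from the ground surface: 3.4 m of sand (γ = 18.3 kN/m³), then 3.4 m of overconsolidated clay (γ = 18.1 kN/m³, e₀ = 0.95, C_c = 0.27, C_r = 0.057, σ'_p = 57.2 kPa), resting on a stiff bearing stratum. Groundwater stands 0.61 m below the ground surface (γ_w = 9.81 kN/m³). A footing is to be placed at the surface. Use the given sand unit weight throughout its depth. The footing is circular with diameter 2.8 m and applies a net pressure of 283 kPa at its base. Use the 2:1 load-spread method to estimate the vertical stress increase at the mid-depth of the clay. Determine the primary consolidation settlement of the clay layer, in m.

S_c ≈ 0.0865 m

Mid-depth of clay below the ground surface: z = 3.4 + 3.4/2 = 5.1 m.
Total vertical stress at mid-clay: σ_v = 18.3×3.4 + 18.1×1.7 = 92.99 kPa.
Pore pressure: u = 9.81×(5.1 − 0.61) = 44.047 kPa.
Initial effective stress: σ'_0 = σ_v − u = 92.99 − 44.047 = 48.943 kPa.
Stress increase at mid-clay by the 2:1 spreading method:
Δσ ≈ qD²/(D+z)² = 283×2.8²/(2.8+5.1)² = 35.551 kPa
Final effective stress: σ'_f = 48.943 + 35.551 = 84.494 kPa.
σ'_f = 84.494 > σ'_p = 57.2 kPa, so the stress path crosses the preconsolidation pressure — recompression up to σ'_p, then virgin compression beyond:
S_c = H/(1+e₀)·[C_r·log₁₀(σ'_p/σ'_0) + C_c·log₁₀(σ'_f/σ'_p)]
    = 3.4/1.95 × [0.057×log₁₀(57.2/48.943) + 0.27×log₁₀(84.494/57.2)]
    = 1.7436 × [0.0038592 + 0.045746] = 0.08649 m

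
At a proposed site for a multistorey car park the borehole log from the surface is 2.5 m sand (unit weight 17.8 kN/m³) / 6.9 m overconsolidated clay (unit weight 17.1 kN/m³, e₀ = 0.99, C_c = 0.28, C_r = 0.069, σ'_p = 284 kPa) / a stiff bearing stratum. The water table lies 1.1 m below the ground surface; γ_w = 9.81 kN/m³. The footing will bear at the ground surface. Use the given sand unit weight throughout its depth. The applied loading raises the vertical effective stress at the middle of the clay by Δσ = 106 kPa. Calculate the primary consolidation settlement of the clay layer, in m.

S_c ≈ 0.11 m

Mid-depth of clay below the ground surface: z = 2.5 + 6.9/2 = 5.95 m.
Total vertical stress at mid-clay: σ_v = 17.8×2.5 + 17.1×3.45 = 103.5 kPa.
Pore pressure: u = 9.81×(5.95 − 1.1) = 47.578 kPa.
Initial effective stress: σ'_0 = σ_v − u = 103.5 − 47.578 = 55.922 kPa.
Final effective stress: σ'_f = 55.922 + 106 = 161.92 kPa.
σ'_f = 161.92 ≤ σ'_p = 284 kPa, so the clay remains overconsolidated and only the recompression index applies:
S_c = C_r·H/(1+e₀)·log₁₀(σ'_f/σ'_0) = 0.069×6.9/1.99×log₁₀(161.92/55.922)
    = 0.23924 × 0.46172 = 0.1105 m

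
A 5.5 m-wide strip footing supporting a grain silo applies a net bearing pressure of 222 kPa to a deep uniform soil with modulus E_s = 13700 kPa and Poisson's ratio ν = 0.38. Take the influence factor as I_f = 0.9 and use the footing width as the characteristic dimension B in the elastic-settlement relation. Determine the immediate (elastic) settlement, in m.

Immediate (elastic) settlement: S_e = q·B·(1−ν²)/E_s · I_f.
S_e = 222 × 5.5 × (1 − 0.38²) / 13700 × 0.9
    = 222 × 5.5 × 0.8556 / 13700 × 0.9
    = 0.06863 m

S_e ≈ 0.0686 m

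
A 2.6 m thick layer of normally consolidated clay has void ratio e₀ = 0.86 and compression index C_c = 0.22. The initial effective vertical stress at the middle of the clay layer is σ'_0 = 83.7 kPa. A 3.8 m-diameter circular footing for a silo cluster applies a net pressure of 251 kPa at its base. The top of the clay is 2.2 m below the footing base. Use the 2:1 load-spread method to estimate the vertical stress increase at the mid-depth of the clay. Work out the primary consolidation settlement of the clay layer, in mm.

Mid-depth of clay below the footing base: z = 2.2 + 2.6/2 = 3.5 m.
Stress increase at mid-clay by the 2:1 spreading method:
Δσ ≈ qD²/(D+z)² = 251×3.8²/(3.8+3.5)² = 68.014 kPa
Final effective stress: σ'_f = σ'_0 + Δσ = 83.7 + 68.014 = 151.71 kPa.
Normally consolidated clay, so the full stress increment lies on the virgin compression line:
S_c = C_c·H/(1+e₀)·log₁₀(σ'_f/σ'_0) = 0.22×2.6/(1+0.86)×log₁₀(151.71/83.7)
    = 0.30753 × 0.25829 = 0.07943 m

S_c ≈ 79.4 mm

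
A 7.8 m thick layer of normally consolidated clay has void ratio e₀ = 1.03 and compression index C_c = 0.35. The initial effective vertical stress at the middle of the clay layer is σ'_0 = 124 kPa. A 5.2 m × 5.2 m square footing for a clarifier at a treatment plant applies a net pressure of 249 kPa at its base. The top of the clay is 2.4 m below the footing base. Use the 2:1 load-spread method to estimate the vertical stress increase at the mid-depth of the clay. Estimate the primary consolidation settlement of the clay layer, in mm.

Mid-depth of clay below the footing base: z = 2.4 + 7.8/2 = 6.3 m.
Stress increase at mid-clay by the 2:1 spreading method:
Δσ = qBL/((B+z)(L+z)) = 249×5.2×5.2/((5.2+6.3)(5.2+6.3)) = 50.911 kPa
Final effective stress: σ'_f = σ'_0 + Δσ = 124 + 50.911 = 174.91 kPa.
Normally consolidated clay, so the full stress increment lies on the virgin compression line:
S_c = C_c·H/(1+e₀)·log₁₀(σ'_f/σ'_0) = 0.35×7.8/(1+1.03)×log₁₀(174.91/124)
    = 1.3448 × 0.14939 = 0.2009 m

S_c ≈ 201 mm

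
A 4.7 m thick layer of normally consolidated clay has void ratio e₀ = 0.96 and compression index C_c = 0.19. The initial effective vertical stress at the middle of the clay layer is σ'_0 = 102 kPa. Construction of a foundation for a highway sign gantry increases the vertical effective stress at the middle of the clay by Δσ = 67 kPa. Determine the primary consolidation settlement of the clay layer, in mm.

Final effective stress: σ'_f = σ'_0 + Δσ = 102 + 67 = 169 kPa.
Normally consolidated clay, so the full stress increment lies on the virgin compression line:
S_c = C_c·H/(1+e₀)·log₁₀(σ'_f/σ'_0) = 0.19×4.7/(1+0.96)×log₁₀(169/102)
    = 0.45561 × 0.21929 = 0.09991 m

S_c ≈ 99.9 mm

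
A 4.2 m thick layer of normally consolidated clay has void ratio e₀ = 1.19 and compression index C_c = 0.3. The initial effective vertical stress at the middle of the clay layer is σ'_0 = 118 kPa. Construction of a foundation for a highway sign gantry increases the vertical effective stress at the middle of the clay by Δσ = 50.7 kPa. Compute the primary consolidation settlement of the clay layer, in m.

Final effective stress: σ'_f = σ'_0 + Δσ = 118 + 50.7 = 168.7 kPa.
Normally consolidated clay, so the full stress increment lies on the virgin compression line:
S_c = C_c·H/(1+e₀)·log₁₀(σ'_f/σ'_0) = 0.3×4.2/(1+1.19)×log₁₀(168.7/118)
    = 0.57534 × 0.15523 = 0.08931 m

S_c ≈ 0.0893 m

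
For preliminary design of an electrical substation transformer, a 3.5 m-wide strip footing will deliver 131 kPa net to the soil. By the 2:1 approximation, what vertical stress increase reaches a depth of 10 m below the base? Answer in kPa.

By the 2:1 method the load spreads at 1 horizontal : 2 vertical, so at depth z the loaded area has grown by z in each plan dimension:
Δσ = qB/(B+z) = 131×3.5/(3.5+10) = 33.963 kPa

Δσ_z ≈ 34 kPa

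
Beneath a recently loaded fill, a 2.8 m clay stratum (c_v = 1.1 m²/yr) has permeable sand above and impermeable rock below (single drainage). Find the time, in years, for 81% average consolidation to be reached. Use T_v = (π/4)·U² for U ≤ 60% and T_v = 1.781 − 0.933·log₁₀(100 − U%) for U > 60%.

t ≈ 4.19 years

Drainage path length: H_d = H = 2.8 m (single drainage).
U > 60%: T_v = 1.781 − 0.933·log₁₀(100 − 81) = 0.58792.
t = T_v·H_d²/c_v = 0.58792×2.8²/1.1 = 4.19 years.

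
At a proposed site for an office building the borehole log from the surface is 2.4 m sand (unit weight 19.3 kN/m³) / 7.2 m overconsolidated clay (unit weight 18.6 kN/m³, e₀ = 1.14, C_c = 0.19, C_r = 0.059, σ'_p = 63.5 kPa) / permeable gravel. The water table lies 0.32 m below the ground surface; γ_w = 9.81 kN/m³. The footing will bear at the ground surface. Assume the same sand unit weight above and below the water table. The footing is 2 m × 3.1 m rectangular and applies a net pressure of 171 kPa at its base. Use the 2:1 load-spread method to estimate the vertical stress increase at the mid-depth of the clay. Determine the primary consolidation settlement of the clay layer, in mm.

Mid-depth of clay below the ground surface: z = 2.4 + 7.2/2 = 6 m.
Total vertical stress at mid-clay: σ_v = 19.3×2.4 + 18.6×3.6 = 113.28 kPa.
Pore pressure: u = 9.81×(6 − 0.32) = 55.721 kPa.
Initial effective stress: σ'_0 = σ_v − u = 113.28 − 55.721 = 57.559 kPa.
Stress increase at mid-clay by the 2:1 spreading method:
Δσ = qBL/((B+z)(L+z)) = 171×2×3.1/((2+6)(3.1+6)) = 14.563 kPa
Final effective stress: σ'_f = 57.559 + 14.563 = 72.122 kPa.
σ'_f = 72.122 > σ'_p = 63.5 kPa, so the stress path crosses the preconsolidation pressure — recompression up to σ'_p, then virgin compression beyond:
S_c = H/(1+e₀)·[C_r·log₁₀(σ'_p/σ'_0) + C_c·log₁₀(σ'_f/σ'_p)]
    = 7.2/2.14 × [0.059×log₁₀(63.5/57.559) + 0.19×log₁₀(72.122/63.5)]
    = 3.3645 × [0.002517 + 0.010506] = 0.04382 m

S_c ≈ 43.8 mm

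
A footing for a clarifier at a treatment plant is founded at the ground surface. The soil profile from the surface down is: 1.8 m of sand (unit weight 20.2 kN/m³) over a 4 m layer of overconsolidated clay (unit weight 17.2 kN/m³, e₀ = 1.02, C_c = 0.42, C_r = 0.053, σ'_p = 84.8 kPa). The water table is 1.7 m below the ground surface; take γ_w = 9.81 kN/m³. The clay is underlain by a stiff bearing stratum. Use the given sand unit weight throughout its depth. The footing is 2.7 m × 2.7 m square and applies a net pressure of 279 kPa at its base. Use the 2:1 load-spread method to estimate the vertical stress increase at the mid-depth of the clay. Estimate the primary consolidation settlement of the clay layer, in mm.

S_c ≈ 77.3 mm

Mid-depth of clay below the ground surface: z = 1.8 + 4/2 = 3.8 m.
Total vertical stress at mid-clay: σ_v = 20.2×1.8 + 17.2×2 = 70.76 kPa.
Pore pressure: u = 9.81×(3.8 − 1.7) = 20.601 kPa.
Initial effective stress: σ'_0 = σ_v − u = 70.76 − 20.601 = 50.159 kPa.
Stress increase at mid-clay by the 2:1 spreading method:
Δσ = qBL/((B+z)(L+z)) = 279×2.7×2.7/((2.7+3.8)(2.7+3.8)) = 48.14 kPa
Final effective stress: σ'_f = 50.159 + 48.14 = 98.299 kPa.
σ'_f = 98.299 > σ'_p = 84.8 kPa, so the stress path crosses the preconsolidation pressure — recompression up to σ'_p, then virgin compression beyond:
S_c = H/(1+e₀)·[C_r·log₁₀(σ'_p/σ'_0) + C_c·log₁₀(σ'_f/σ'_p)]
    = 4/2.02 × [0.053×log₁₀(84.8/50.159) + 0.42×log₁₀(98.299/84.8)]
    = 1.9802 × [0.012086 + 0.026944] = 0.07729 m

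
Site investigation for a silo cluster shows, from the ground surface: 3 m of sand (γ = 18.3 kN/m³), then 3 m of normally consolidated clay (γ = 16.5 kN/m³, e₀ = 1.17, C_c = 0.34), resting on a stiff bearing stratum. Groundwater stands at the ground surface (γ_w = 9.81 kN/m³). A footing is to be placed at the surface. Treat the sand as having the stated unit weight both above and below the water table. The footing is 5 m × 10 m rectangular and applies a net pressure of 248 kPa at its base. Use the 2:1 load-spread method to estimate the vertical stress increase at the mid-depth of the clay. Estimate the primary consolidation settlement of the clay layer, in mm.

S_c ≈ 258 mm

Mid-depth of clay below the ground surface: z = 3 + 3/2 = 4.5 m.
Total vertical stress at mid-clay: σ_v = 18.3×3 + 16.5×1.5 = 79.65 kPa.
Pore pressure: u = 9.81×(4.5 − 0) = 44.145 kPa.
Initial effective stress: σ'_0 = σ_v − u = 79.65 − 44.145 = 35.505 kPa.
Stress increase at mid-clay by the 2:1 spreading method:
Δσ = qBL/((B+z)(L+z)) = 248×5×10/((5+4.5)(10+4.5)) = 90.018 kPa
Final effective stress: σ'_f = σ'_0 + Δσ = 35.505 + 90.018 = 125.52 kPa.
Normally consolidated clay, so the full stress increment lies on the virgin compression line:
S_c = C_c·H/(1+e₀)·log₁₀(σ'_f/σ'_0) = 0.34×3/(1+1.17)×log₁₀(125.52/35.505)
    = 0.47005 × 0.54842 = 0.2578 m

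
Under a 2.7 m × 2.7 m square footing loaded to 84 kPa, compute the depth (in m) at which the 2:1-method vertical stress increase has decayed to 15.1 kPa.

z ≈ 3.67 m

2:1 spreading — at depth z the loaded area has grown by z in each plan dimension:
qB²/(B+z)² = Δσ_z ⇒ z = B(√(q/Δσ_z) − 1) = 2.7×(√(84/15.1) − 1) = 3.668 m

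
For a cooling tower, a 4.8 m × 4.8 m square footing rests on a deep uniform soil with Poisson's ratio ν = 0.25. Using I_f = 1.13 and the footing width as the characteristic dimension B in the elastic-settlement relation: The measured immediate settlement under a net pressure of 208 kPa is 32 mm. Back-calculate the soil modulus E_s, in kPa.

E_s ≈ 33100 kPa

S_e = q·B·(1−ν²)/E_s · I_f  ⇒  E_s = q·B·(1−ν²)·I_f / S_e.
E_s = 208 × 4.8 × 0.9375 × 1.13 / 0.032 = 33050 kPa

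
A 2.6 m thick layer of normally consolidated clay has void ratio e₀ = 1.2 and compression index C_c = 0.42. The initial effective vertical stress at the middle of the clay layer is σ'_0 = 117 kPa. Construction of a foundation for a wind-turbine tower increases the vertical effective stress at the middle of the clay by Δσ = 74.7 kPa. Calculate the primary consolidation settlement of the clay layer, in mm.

S_c ≈ 106 mm

Final effective stress: σ'_f = σ'_0 + Δσ = 117 + 74.7 = 191.7 kPa.
Normally consolidated clay, so the full stress increment lies on the virgin compression line:
S_c = C_c·H/(1+e₀)·log₁₀(σ'_f/σ'_0) = 0.42×2.6/(1+1.2)×log₁₀(191.7/117)
    = 0.49636 × 0.21444 = 0.1064 m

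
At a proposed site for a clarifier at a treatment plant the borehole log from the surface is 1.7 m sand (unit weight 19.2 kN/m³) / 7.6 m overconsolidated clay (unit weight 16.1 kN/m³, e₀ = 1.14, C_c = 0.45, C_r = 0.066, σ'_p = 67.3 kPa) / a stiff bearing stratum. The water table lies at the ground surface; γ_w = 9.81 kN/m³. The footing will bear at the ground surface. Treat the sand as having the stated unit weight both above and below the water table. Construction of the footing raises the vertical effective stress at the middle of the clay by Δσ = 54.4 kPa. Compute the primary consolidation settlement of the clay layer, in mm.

Mid-depth of clay below the ground surface: z = 1.7 + 7.6/2 = 5.5 m.
Total vertical stress at mid-clay: σ_v = 19.2×1.7 + 16.1×3.8 = 93.82 kPa.
Pore pressure: u = 9.81×(5.5 − 0) = 53.955 kPa.
Initial effective stress: σ'_0 = σ_v − u = 93.82 − 53.955 = 39.865 kPa.
Final effective stress: σ'_f = 39.865 + 54.4 = 94.265 kPa.
σ'_f = 94.265 > σ'_p = 67.3 kPa, so the stress path crosses the preconsolidation pressure — recompression up to σ'_p, then virgin compression beyond:
S_c = H/(1+e₀)·[C_r·log₁₀(σ'_p/σ'_0) + C_c·log₁₀(σ'_f/σ'_p)]
    = 7.6/2.14 × [0.066×log₁₀(67.3/39.865) + 0.45×log₁₀(94.265/67.3)]
    = 3.5514 × [0.01501 + 0.065851] = 0.2872 m

S_c ≈ 287 mm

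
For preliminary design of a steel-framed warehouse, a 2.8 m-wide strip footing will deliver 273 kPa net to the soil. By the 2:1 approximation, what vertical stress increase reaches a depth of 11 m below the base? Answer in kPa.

By the 2:1 method the load spreads at 1 horizontal : 2 vertical, so at depth z the loaded area has grown by z in each plan dimension:
Δσ = qB/(B+z) = 273×2.8/(2.8+11) = 55.391 kPa

Δσ_z ≈ 55.4 kPa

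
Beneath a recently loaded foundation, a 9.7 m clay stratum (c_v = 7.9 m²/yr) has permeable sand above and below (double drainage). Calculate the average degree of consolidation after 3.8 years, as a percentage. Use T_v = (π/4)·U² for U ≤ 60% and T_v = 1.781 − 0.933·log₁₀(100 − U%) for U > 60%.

U ≈ 96.5 %

Drainage path length: H_d = H/2 = 4.85 m (double drainage).
T_v = c_v·t/H_d² = 7.9×3.8/4.85² = 1.2762.
T_v = 1.2762 corresponds to the U > 60% branch:
U = 1 − 10^((1.781 − T_v)/0.933)/100 = 0.9652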